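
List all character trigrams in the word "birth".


Word: "birth" (length 5)
Number of trigrams = 5 - 3 + 1 = 3
  Position 0: "bir"
  Position 1: "irt"
  Position 2: "rth"
Trigrams = "bir", "irt", "rth"


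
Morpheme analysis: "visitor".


Word: "visitor"
Morphemes: visit / -or
Each morpheme carries meaning
= 2 morphemes


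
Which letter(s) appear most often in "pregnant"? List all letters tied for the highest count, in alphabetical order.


Word: "pregnant"
Letter counts:
  'a': 1
  'e': 1
  'g': 1
  'n': 2
  'p': 1
  'r': 1
  't': 1
Maximum count = 2
Most frequent = 'n' (2 times each)


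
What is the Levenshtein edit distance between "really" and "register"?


Word 1: "really" (length 6)
Word 2: "register" (length 8)
One optimal edit sequence (insert/delete/substitute each cost 1):
  1. keep 'r'
  2. keep 'e'
  3. insert 'g'  (+1)
  4. insert 'i'  (+1)
  5. substitute 'a' -> 's'  (+1)
  6. substitute 'l' -> 't'  (+1)
  7. substitute 'l' -> 'e'  (+1)
  8. substitute 'y' -> 'r'  (+1)
Total edit operations: 6
Edit distance = 6


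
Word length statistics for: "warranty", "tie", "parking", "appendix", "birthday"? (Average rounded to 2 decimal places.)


Lengths: "warranty"=8, "tie"=3, "parking"=7, "appendix"=8, "birthday"=8
Sum = 34, Count = 5
Average = 34/5 = 6.80
= avg=6.80, min=3, max=8


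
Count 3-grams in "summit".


Word: "summit" (length 6)
Number of 3-grams = length - 3 + 1 = 6 - 3 + 1
= 4


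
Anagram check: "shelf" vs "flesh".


Word 1: "shelf" → sorted: efhls
Word 2: "flesh" → sorted: efhls
Same letters? efhls == efhls
Anagram = Yes


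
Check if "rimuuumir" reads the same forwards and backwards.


Word: "rimuuumir"
Reversed: "rimuuumir"
Forward == Backward? rimuuumir == rimuuumir
Palindrome = Yes


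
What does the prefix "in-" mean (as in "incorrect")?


Prefix: in-
Example: incorrect = in- + correct
Meaning = not / into


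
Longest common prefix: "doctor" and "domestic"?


Word 1: "doctor"
Word 2: "domestic"
Comparing from start:
  Pos 0: 'd' == 'd'
  Pos 1: 'o' == 'o'
  Pos 2: 'c' != 'm' (stop)
LCP = "do" (length 2)


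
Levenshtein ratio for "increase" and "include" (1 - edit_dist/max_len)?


Word 1: "increase" (length 8)
Word 2: "include" (length 7)
One optimal edit sequence:
  1. keep 'i'
  2. keep 'n'
  3. keep 'c'
  4. delete 'r'  (+1)
  5. substitute 'e' -> 'l'  (+1)
  6. substitute 'a' -> 'u'  (+1)
  7. substitute 's' -> 'd'  (+1)
  8. keep 'e'
Edit distance = 4
Max length = max(8, 7) = 8
Similarity = 1 - 4/8
= 0.5000


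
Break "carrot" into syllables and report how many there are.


Word: "carrot"
Syllable breakdown: car · rot
Counting: 2 parts
= 2 syllables


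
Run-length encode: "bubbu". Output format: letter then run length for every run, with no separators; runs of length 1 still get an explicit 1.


String: "bubbu"
Scanning for consecutive runs:
  'b' x 1
  'u' x 1
  'b' x 2
  'u' x 1
RLE = "b1u1b2u1"


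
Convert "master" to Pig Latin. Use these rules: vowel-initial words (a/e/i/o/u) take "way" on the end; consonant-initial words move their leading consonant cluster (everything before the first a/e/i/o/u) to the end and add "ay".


Word: "master"
Starts with consonant(s) → move to end, add 'ay'
Consonant cluster: "m"
Pig Latin = "astermay"


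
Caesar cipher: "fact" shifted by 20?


Word: "fact"
Shift: 20
Each letter → (letter + shift) mod 26:
  'f' (5) + 20 = 25 → 'z'
  'a' (0) + 20 = 20 → 'u'
  'c' (2) + 20 = 22 → 'w'
  't' (19) + 20 = 13 → 'n'
Result = "zuwn"


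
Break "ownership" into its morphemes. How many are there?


Word: "ownership"
Morphemes: own + -er + -ship
Each morpheme carries meaning
= 3 morphemes


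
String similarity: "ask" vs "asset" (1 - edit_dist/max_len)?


Word 1: "ask" (length 3)
Word 2: "asset" (length 5)
One optimal edit sequence:
  1. keep 'a'
  2. insert 's'  (+1)
  3. keep 's'
  4. insert 'e'  (+1)
  5. substitute 'k' -> 't'  (+1)
Edit distance = 3
Max length = max(3, 5) = 5
Similarity = 1 - 3/5
= 0.4000


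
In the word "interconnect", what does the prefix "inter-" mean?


Prefix: inter-
Example: interconnect (inter- + connect)
Meaning = between


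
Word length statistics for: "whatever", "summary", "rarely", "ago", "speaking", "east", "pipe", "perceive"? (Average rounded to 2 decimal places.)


Lengths: "whatever"=8, "summary"=7, "rarely"=6, "ago"=3, "speaking"=8, "east"=4, "pipe"=4, "perceive"=8
Sum = 48, Count = 8
Average = 48/8 = 6.00
= avg=6.00, min=3, max=8


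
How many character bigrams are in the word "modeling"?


Word: "modeling" (length 8)
Number of 2-grams = length - 2 + 1 = 8 - 2 + 1
= 7


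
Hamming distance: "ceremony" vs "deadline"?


Comparing character by character (same length = 8):
  Pos 0: 'c' vs 'd' !=
  Pos 1: 'e' vs 'e' =
  Pos 2: 'r' vs 'a' !=
  Pos 3: 'e' vs 'd' !=
  Pos 4: 'm' vs 'l' !=
  Pos 5: 'o' vs 'i' !=
  Pos 6: 'n' vs 'n' =
  Pos 7: 'y' vs 'e' !=
Hamming distance = 6


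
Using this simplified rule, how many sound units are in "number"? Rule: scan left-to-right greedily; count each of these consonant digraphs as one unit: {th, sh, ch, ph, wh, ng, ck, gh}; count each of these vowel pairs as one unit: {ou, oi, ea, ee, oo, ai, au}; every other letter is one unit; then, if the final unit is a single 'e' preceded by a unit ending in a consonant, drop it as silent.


Word: "number" (6 letters)
Left-to-right scan:
  1. 'n' (letter)
  2. 'u' (letter)
  3. 'm' (letter)
  4. 'b' (letter)
  5. 'e' (letter)
  6. 'r' (letter)
Units from scan: 6
Sound units = 6 units


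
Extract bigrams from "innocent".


Word: "innocent" (length 8)
Number of bigrams = 8 - 2 + 1 = 7
  Position 0: "in"
  Position 1: "nn"
  Position 2: "no"
  Position 3: "oc"
  Position 4: "ce"
  Position 5: "en"
  Position 6: "nt"
Bigrams = "in", "nn", "no", "oc", "ce", "en", "nt"


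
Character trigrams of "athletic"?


Word: "athletic" (length 8)
Number of trigrams = 8 - 3 + 1 = 6
  Position 0: "ath"
  Position 1: "thl"
  Position 2: "hle"
  Position 3: "let"
  Position 4: "eti"
  Position 5: "tic"
Trigrams = "ath", "thl", "hle", "let", "eti", "tic"


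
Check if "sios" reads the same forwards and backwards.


Word: "sios"
Reversed: "sois"
Forward == Backward? sios != sois
Palindrome = No


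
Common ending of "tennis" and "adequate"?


Word 1: "tennis"
Word 2: "adequate"
Comparing from end:
  Pos -1: 's' != 'e' (stop)
LCS = "" (length 0)


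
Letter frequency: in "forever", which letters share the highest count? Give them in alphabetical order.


Word: "forever"
Letter counts:
  'e': 2
  'f': 1
  'o': 1
  'r': 2
  'v': 1
Maximum count = 2
Most frequent = 'e', 'r' (2 times each)


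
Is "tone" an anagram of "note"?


Word 1: "note" → sorted: enot
Word 2: "tone" → sorted: enot
Same letters? enot == enot
Anagram = Yes


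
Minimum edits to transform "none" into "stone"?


Word 1: "none" (length 4)
Word 2: "stone" (length 5)
One optimal edit sequence (insert/delete/substitute each cost 1):
  1. insert 's'  (+1)
  2. substitute 'n' -> 't'  (+1)
  3. keep 'o'
  4. keep 'n'
  5. keep 'e'
Total edit operations: 2
Edit distance = 2


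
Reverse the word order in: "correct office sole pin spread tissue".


Original: "correct office sole pin spread tissue"
Words (1..n): correct | office | sole | pin | spread | tissue
Reversed (n..1): tissue | spread | pin | sole | office | correct
Result = "tissue spread pin sole office correct"


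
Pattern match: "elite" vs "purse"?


Pattern of "elite": [0, 1, 2, 3, 0]
Pattern of "purse": [0, 1, 2, 3, 4]
Patterns do not match
Same pattern = No


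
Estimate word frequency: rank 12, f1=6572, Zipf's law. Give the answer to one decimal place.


Zipf's law: f(r) = f(1) / r
f(1) = 6572
f(12) = 6572 / 12
= 547.7 occurrences


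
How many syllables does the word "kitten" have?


Word: "kitten"
Syllable breakdown: kit / ten
Counting: 2 parts
= 2 syllables


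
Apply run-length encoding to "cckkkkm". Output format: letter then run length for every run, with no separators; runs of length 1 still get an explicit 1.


String: "cckkkkm"
Scanning for consecutive runs:
  'c' x 2
  'k' x 4
  'm' x 1
RLE = "c2k4m1"


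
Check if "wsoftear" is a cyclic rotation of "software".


Word: "software", Candidate: "wsoftear"
Method: check if candidate is substring of word+word
"softwaresoftware" contains "wsoftear"? No
Is rotation = No


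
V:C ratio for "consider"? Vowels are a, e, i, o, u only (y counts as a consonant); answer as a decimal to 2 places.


Word: "consider"
Vowels (a,e,i,o,u): 3
Consonants: 5
Ratio = 3/5
= 0.60


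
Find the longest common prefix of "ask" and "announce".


Word 1: "ask"
Word 2: "announce"
Comparing from start:
  Pos 0: 'a' == 'a'
  Pos 1: 's' != 'n' (stop)
LCP = "a" (length 1)


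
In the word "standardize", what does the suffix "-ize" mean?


Suffix: -ize
Example: standardize (standard + -ize)
Meaning = to make


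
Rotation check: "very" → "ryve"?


Word: "very", Candidate: "ryve"
Method: check if candidate is substring of word+word
"veryvery" contains "ryve"? Yes
Is rotation = Yes


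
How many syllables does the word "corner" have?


Word: "corner"
Syllable breakdown: cor-ner
Counting: 2 parts
= 2 syllables


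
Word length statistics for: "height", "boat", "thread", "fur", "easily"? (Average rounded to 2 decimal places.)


Lengths: "height"=6, "boat"=4, "thread"=6, "fur"=3, "easily"=6
Sum = 25, Count = 5
Average = 25/5 = 5.00
= avg=5.00, min=3, max=6


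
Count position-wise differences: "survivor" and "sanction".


Comparing character by character (same length = 8):
  Pos 0: 's' vs 's' =
  Pos 1: 'u' vs 'a' !=
  Pos 2: 'r' vs 'n' !=
  Pos 3: 'v' vs 'c' !=
  Pos 4: 'i' vs 't' !=
  Pos 5: 'v' vs 'i' !=
  Pos 6: 'o' vs 'o' =
  Pos 7: 'r' vs 'n' !=
Hamming distance = 6


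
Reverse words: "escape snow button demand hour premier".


Original: "escape snow button demand hour premier"
Words (1..n): escape | snow | button | demand | hour | premier
Reversed (n..1): premier | hour | demand | button | snow | escape
Result = "premier hour demand button snow escape"


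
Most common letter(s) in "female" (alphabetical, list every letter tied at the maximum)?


Word: "female"
Letter counts:
  'a': 1
  'e': 2
  'f': 1
  'l': 1
  'm': 1
Maximum count = 2
Most frequent = 'e' (2 times each)


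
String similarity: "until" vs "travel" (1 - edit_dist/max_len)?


Word 1: "until" (length 5)
Word 2: "travel" (length 6)
One optimal edit sequence:
  1. insert 't'  (+1)
  2. substitute 'u' -> 'r'  (+1)
  3. substitute 'n' -> 'a'  (+1)
  4. substitute 't' -> 'v'  (+1)
  5. substitute 'i' -> 'e'  (+1)
  6. keep 'l'
Edit distance = 5
Max length = max(5, 6) = 6
Similarity = 1 - 5/6
= 0.1667


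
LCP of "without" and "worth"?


Word 1: "without"
Word 2: "worth"
Comparing from start:
  Pos 0: 'w' == 'w'
  Pos 1: 'i' != 'o' (stop)
LCP = "w" (length 1)


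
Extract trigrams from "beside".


Word: "beside" (length 6)
Number of trigrams = 6 - 3 + 1 = 4
  Position 0: "bes"
  Position 1: "esi"
  Position 2: "sid"
  Position 3: "ide"
Trigrams = "bes", "esi", "sid", "ide"


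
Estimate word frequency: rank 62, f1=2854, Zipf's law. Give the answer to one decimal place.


Zipf's law: f(r) = f(1) / r
f(1) = 2854
f(62) = 2854 / 62
= 46.0 occurrences


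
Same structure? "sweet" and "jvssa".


Pattern of "sweet": [0, 1, 2, 2, 3]
Pattern of "jvssa": [0, 1, 2, 2, 3]
Patterns match
Same pattern = Yes


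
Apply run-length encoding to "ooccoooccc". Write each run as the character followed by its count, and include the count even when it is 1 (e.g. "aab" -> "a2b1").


String: "ooccoooccc"
Scanning for consecutive runs:
  'o' x 2
  'c' x 2
  'o' x 3
  'c' x 3
RLE = "o2c2o3c3"


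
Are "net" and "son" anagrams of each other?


Word 1: "net" → sorted: ent
Word 2: "son" → sorted: nos
Same letters? ent != nos
Anagram = No


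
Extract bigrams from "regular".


Word: "regular" (length 7)
Number of bigrams = 7 - 2 + 1 = 6
  Position 0: "re"
  Position 1: "eg"
  Position 2: "gu"
  Position 3: "ul"
  Position 4: "la"
  Position 5: "ar"
Bigrams = "re", "eg", "gu", "ul", "la", "ar"


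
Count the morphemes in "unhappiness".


Word: "unhappiness"
Morphemes: un- / happi / -ness
Each morpheme carries meaning
= 3 morphemes


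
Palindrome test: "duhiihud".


Word: "duhiihud"
Reversed: "duhiihud"
Forward == Backward? duhiihud == duhiihud
Palindrome = Yes


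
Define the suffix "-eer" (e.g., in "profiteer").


Suffix: -eer
As in: profiteer -> profit + -eer
Meaning = one who is concerned with


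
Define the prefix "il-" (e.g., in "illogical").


Prefix: il-
As in: illogical -> il- + logical
Meaning = not


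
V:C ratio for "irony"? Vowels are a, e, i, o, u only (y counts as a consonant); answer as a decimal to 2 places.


Word: "irony"
Vowels (a,e,i,o,u): 2
Consonants: 3
Ratio = 2/3
= 0.67


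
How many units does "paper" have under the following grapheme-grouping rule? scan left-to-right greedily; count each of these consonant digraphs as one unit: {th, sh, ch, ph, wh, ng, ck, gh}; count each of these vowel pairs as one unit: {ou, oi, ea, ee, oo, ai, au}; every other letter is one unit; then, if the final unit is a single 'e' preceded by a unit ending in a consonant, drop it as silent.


Word: "paper" (5 letters)
Left-to-right scan:
  [1] 'p' (letter)
  [2] 'a' (letter)
  [3] 'p' (letter)
  [4] 'e' (letter)
  [5] 'r' (letter)
Units from scan: 5
Sound units = 5 units


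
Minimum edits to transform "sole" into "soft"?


Word 1: "sole" (length 4)
Word 2: "soft" (length 4)
One optimal edit sequence (insert/delete/substitute each cost 1):
  1. keep 's'
  2. keep 'o'
  3. substitute 'l' -> 'f'  (+1)
  4. substitute 'e' -> 't'  (+1)
Total edit operations: 2
Edit distance = 2


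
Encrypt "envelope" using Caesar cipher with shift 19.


Word: "envelope"
Shift: 19
Each letter → (letter + shift) mod 26:
  'e' (4) + 19 = 23 → 'x'
  'n' (13) + 19 = 6 → 'g'
  'v' (21) + 19 = 14 → 'o'
  'e' (4) + 19 = 23 → 'x'
  'l' (11) + 19 = 4 → 'e'
  'o' (14) + 19 = 7 → 'h'
  'p' (15) + 19 = 8 → 'i'
  'e' (4) + 19 = 23 → 'x'
Result = "xgoxehix"


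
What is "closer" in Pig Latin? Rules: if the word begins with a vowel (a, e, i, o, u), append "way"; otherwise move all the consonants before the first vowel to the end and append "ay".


Word: "closer"
Starts with consonant(s) → move to end, add 'ay'
Consonant cluster: "cl"
Pig Latin = "oserclay"


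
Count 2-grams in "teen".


Word: "teen" (length 4)
Number of 2-grams = length - 2 + 1 = 4 - 2 + 1
= 3


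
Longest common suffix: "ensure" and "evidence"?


Word 1: "ensure"
Word 2: "evidence"
Comparing from end:
  Pos -1: 'e' == 'e'
  Pos -2: 'r' != 'c' (stop)
LCS = "e" (length 1)


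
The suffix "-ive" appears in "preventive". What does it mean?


Suffix: -ive
As in: preventive -> prevent + -ive
Meaning = tending to


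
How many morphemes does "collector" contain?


Word: "collector"
Morphemes: collect + -or
Each morpheme carries meaning
= 2 morphemes


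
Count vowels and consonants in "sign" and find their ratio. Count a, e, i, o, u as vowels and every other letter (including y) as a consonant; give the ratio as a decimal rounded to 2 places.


Word: "sign"
Vowels (a,e,i,o,u): 1
Consonants: 3
Ratio = 1/3
= 0.33


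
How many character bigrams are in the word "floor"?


Word: "floor" (length 5)
Number of 2-grams = length - 2 + 1 = 5 - 2 + 1
= 4


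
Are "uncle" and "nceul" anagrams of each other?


Word 1: "uncle" → sorted: celnu
Word 2: "nceul" → sorted: celnu
Same letters? celnu == celnu
Anagram = Yes


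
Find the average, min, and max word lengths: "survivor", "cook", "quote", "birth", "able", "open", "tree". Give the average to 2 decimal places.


Lengths: "survivor"=8, "cook"=4, "quote"=5, "birth"=5, "able"=4, "open"=4, "tree"=4
Sum = 34, Count = 7
Average = 34/7 = 4.86
= avg=4.86, min=4, max=8


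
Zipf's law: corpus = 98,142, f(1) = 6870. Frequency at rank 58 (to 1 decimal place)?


Zipf's law: f(r) = f(1) / r
f(1) = 6870
f(58) = 6870 / 58
= 118.4 occurrences


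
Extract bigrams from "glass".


Word: "glass" (length 5)
Number of bigrams = 5 - 2 + 1 = 4
  Position 0: "gl"
  Position 1: "la"
  Position 2: "as"
  Position 3: "ss"
Bigrams = "gl", "la", "as", "ss"


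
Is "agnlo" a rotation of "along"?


Word: "along", Candidate: "agnlo"
Method: check if candidate is substring of word+word
"alongalong" contains "agnlo"? No
Is rotation = No


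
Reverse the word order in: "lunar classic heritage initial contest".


Original: "lunar classic heritage initial contest"
Words (1..n): lunar | classic | heritage | initial | contest
Reversed (n..1): contest | initial | heritage | classic | lunar
Result = "contest initial heritage classic lunar"


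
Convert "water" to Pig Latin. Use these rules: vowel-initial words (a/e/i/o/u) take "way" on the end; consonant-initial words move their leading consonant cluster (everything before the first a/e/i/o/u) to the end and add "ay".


Word: "water"
Starts with consonant(s) → move to end, add 'ay'
Consonant cluster: "w"
Pig Latin = "aterway"


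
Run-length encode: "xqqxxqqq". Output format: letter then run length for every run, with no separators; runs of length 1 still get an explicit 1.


String: "xqqxxqqq"
Scanning for consecutive runs:
  'x' x 1
  'q' x 2
  'x' x 2
  'q' x 3
RLE = "x1q2x2q3"


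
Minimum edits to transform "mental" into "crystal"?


Word 1: "mental" (length 6)
Word 2: "crystal" (length 7)
One optimal edit sequence (insert/delete/substitute each cost 1):
  1. insert 'c'  (+1)
  2. substitute 'm' -> 'r'  (+1)
  3. substitute 'e' -> 'y'  (+1)
  4. substitute 'n' -> 's'  (+1)
  5. keep 't'
  6. keep 'a'
  7. keep 'l'
Total edit operations: 4
Edit distance = 4


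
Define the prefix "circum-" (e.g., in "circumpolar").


Prefix: circum-
Example: circumpolar = circum- + polar
Meaning = around


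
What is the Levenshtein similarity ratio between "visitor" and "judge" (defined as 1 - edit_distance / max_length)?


Word 1: "visitor" (length 7)
Word 2: "judge" (length 5)
One optimal edit sequence:
  1. delete 'v'  (+1)
  2. delete 'i'  (+1)
  3. substitute 's' -> 'j'  (+1)
  4. substitute 'i' -> 'u'  (+1)
  5. substitute 't' -> 'd'  (+1)
  6. substitute 'o' -> 'g'  (+1)
  7. substitute 'r' -> 'e'  (+1)
Edit distance = 7
Max length = max(7, 5) = 7
Similarity = 1 - 7/7
= 0.0000


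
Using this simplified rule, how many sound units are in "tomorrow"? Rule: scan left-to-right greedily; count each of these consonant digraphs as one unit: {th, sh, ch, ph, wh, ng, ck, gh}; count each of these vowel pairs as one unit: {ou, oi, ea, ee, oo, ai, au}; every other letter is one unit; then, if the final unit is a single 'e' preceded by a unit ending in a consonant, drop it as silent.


Word: "tomorrow" (8 letters)
Left-to-right scan:
  [1] 't' (letter)
  [2] 'o' (letter)
  [3] 'm' (letter)
  [4] 'o' (letter)
  [5] 'r' (letter)
  [6] 'r' (letter)
  [7] 'o' (letter)
  [8] 'w' (letter)
Units from scan: 8
Sound units = 8 units


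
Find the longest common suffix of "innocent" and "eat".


Word 1: "innocent"
Word 2: "eat"
Comparing from end:
  Pos -1: 't' == 't'
  Pos -2: 'n' != 'a' (stop)
LCS = "t" (length 1)


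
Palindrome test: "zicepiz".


Word: "zicepiz"
Reversed: "zipeciz"
Forward == Backward? zicepiz != zipeciz
Palindrome = No


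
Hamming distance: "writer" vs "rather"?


Comparing character by character (same length = 6):
  Pos 0: 'w' vs 'r' !=
  Pos 1: 'r' vs 'a' !=
  Pos 2: 'i' vs 't' !=
  Pos 3: 't' vs 'h' !=
  Pos 4: 'e' vs 'e' =
  Pos 5: 'r' vs 'r' =
Hamming distance = 4


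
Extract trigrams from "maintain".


Word: "maintain" (length 8)
Number of trigrams = 8 - 3 + 1 = 6
  Position 0: "mai"
  Position 1: "ain"
  Position 2: "int"
  Position 3: "nta"
  Position 4: "tai"
  Position 5: "ain"
Trigrams = "mai", "ain", "int", "nta", "tai", "ain"


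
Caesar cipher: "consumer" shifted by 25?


Word: "consumer"
Shift: 25
Each letter → (letter + shift) mod 26:
  'c' (2) + 25 = 1 → 'b'
  'o' (14) + 25 = 13 → 'n'
  'n' (13) + 25 = 12 → 'm'
  's' (18) + 25 = 17 → 'r'
  'u' (20) + 25 = 19 → 't'
  'm' (12) + 25 = 11 → 'l'
  'e' (4) + 25 = 3 → 'd'
  'r' (17) + 25 = 16 → 'q'
Result = "bnmrtldq"


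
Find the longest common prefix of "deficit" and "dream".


Word 1: "deficit"
Word 2: "dream"
Comparing from start:
  Pos 0: 'd' == 'd'
  Pos 1: 'e' != 'r' (stop)
LCP = "d" (length 1)


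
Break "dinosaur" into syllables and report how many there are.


Word: "dinosaur"
Syllable breakdown: di | no | saur
Counting: 3 parts
= 3 syllables


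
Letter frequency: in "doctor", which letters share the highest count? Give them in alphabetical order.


Word: "doctor"
Letter counts:
  'c': 1
  'd': 1
  'o': 2
  'r': 1
  't': 1
Maximum count = 2
Most frequent = 'o' (2 times each)


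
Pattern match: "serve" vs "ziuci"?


Pattern of "serve": [0, 1, 2, 3, 1]
Pattern of "ziuci": [0, 1, 2, 3, 1]
Patterns match
Same pattern = Yes


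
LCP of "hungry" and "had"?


Word 1: "hungry"
Word 2: "had"
Comparing from start:
  Pos 0: 'h' == 'h'
  Pos 1: 'u' != 'a' (stop)
LCP = "h" (length 1)


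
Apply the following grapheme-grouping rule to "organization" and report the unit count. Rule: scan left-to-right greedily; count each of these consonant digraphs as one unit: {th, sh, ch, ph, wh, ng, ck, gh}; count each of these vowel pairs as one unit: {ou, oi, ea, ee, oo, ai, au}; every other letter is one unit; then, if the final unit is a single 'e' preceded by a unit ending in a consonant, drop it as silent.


Word: "organization" (12 letters)
Left-to-right scan:
  (1) 'o' (letter)
  (2) 'r' (letter)
  (3) 'g' (letter)
  (4) 'a' (letter)
  (5) 'n' (letter)
  (6) 'i' (letter)
  (7) 'z' (letter)
  (8) 'a' (letter)
  (9) 't' (letter)
  (10) 'i' (letter)
  (11) 'o' (letter)
  (12) 'n' (letter)
Units from scan: 12
Sound units = 12 units


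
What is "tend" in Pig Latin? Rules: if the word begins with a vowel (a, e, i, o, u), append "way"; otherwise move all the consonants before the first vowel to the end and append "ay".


Word: "tend"
Starts with consonant(s) → move to end, add 'ay'
Consonant cluster: "t"
Pig Latin = "endtay"


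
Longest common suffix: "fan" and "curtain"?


Word 1: "fan"
Word 2: "curtain"
Comparing from end:
  Pos -1: 'n' == 'n'
  Pos -2: 'a' != 'i' (stop)
LCS = "n" (length 1)


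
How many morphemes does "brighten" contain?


Word: "brighten"
Morphemes: bright / -en
Each morpheme carries meaning
= 2 morphemes


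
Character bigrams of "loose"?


Word: "loose" (length 5)
Number of bigrams = 5 - 2 + 1 = 4
  Position 0: "lo"
  Position 1: "oo"
  Position 2: "os"
  Position 3: "se"
Bigrams = "lo", "oo", "os", "se"


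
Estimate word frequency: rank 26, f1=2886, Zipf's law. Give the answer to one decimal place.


Zipf's law: f(r) = f(1) / r
f(1) = 2886
f(26) = 2886 / 26
= 111.0 occurrences


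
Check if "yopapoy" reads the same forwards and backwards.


Word: "yopapoy"
Reversed: "yopapoy"
Forward == Backward? yopapoy == yopapoy
Palindrome = Yes


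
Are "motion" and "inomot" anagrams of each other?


Word 1: "motion" → sorted: imnoot
Word 2: "inomot" → sorted: imnoot
Same letters? imnoot == imnoot
Anagram = Yes


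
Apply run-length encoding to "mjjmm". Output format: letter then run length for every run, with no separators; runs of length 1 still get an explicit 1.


String: "mjjmm"
Scanning for consecutive runs:
  'm' x 1
  'j' x 2
  'm' x 2
RLE = "m1j2m2"


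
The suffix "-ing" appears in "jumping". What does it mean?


Suffix: -ing
Example: jumping (jump + -ing)
Meaning = present participle


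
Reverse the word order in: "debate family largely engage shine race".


Original: "debate family largely engage shine race"
Words (1..n): debate | family | largely | engage | shine | race
Reversed (n..1): race | shine | engage | largely | family | debate
Result = "race shine engage largely family debate"


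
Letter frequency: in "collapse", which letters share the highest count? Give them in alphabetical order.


Word: "collapse"
Letter counts:
  'a': 1
  'c': 1
  'e': 1
  'l': 2
  'o': 1
  'p': 1
  's': 1
Maximum count = 2
Most frequent = 'l' (2 times each)


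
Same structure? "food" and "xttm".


Pattern of "food": [0, 1, 1, 2]
Pattern of "xttm": [0, 1, 1, 2]
Patterns match
Same pattern = Yes


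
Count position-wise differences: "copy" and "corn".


Comparing character by character (same length = 4):
  Pos 0: 'c' vs 'c' =
  Pos 1: 'o' vs 'o' =
  Pos 2: 'p' vs 'r' !=
  Pos 3: 'y' vs 'n' !=
Hamming distance = 2


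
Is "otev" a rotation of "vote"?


Word: "vote", Candidate: "otev"
Method: check if candidate is substring of word+word
"votevote" contains "otev"? Yes
Is rotation = Yes


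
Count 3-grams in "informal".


Word: "informal" (length 8)
Number of 3-grams = length - 3 + 1 = 8 - 3 + 1
= 6


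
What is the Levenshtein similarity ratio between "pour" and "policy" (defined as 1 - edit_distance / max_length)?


Word 1: "pour" (length 4)
Word 2: "policy" (length 6)
One optimal edit sequence:
  1. keep 'p'
  2. keep 'o'
  3. insert 'l'  (+1)
  4. insert 'i'  (+1)
  5. substitute 'u' -> 'c'  (+1)
  6. substitute 'r' -> 'y'  (+1)
Edit distance = 4
Max length = max(4, 6) = 6
Similarity = 1 - 4/6
= 0.3333


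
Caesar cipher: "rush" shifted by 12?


Word: "rush"
Shift: 12
Each letter → (letter + shift) mod 26:
  'r' (17) + 12 = 3 → 'd'
  'u' (20) + 12 = 6 → 'g'
  's' (18) + 12 = 4 → 'e'
  'h' (7) + 12 = 19 → 't'
Result = "dget"


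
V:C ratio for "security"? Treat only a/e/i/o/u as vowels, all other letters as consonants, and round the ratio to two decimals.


Word: "security"
Vowels (a,e,i,o,u): 3
Consonants: 5
Ratio = 3/5
= 0.60


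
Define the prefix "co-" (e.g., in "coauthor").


Prefix: co-
Example: coauthor (co- + author)
Meaning = together


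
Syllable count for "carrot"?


Word: "carrot"
Syllable breakdown: car · rot
Counting: 2 parts
= 2 syllables


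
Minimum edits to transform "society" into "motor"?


Word 1: "society" (length 7)
Word 2: "motor" (length 5)
One optimal edit sequence (insert/delete/substitute each cost 1):
  1. substitute 's' -> 'm'  (+1)
  2. keep 'o'
  3. delete 'c'  (+1)
  4. delete 'i'  (+1)
  5. substitute 'e' -> 't'  (+1)
  6. substitute 't' -> 'o'  (+1)
  7. substitute 'y' -> 'r'  (+1)
Total edit operations: 6
Edit distance = 6


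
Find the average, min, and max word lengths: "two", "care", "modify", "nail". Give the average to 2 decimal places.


Lengths: "two"=3, "care"=4, "modify"=6, "nail"=4
Sum = 17, Count = 4
Average = 17/4 = 4.25
= avg=4.25, min=3, max=6


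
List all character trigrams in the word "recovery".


Word: "recovery" (length 8)
Number of trigrams = 8 - 3 + 1 = 6
  Position 0: "rec"
  Position 1: "eco"
  Position 2: "cov"
  Position 3: "ove"
  Position 4: "ver"
  Position 5: "ery"
Trigrams = "rec", "eco", "cov", "ove", "ver", "ery"


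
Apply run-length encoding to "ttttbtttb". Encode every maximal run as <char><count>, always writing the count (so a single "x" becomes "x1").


String: "ttttbtttb"
Scanning for consecutive runs:
  't' x 4
  'b' x 1
  't' x 3
  'b' x 1
RLE = "t4b1t3b1"


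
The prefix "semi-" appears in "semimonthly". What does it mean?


Prefix: semi-
Example: semimonthly = semi- + monthly
Meaning = half


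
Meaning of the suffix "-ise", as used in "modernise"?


Suffix: -ise
As in: modernise -> modern + -ise
Meaning = to make


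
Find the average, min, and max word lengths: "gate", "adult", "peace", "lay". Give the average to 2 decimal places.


Lengths: "gate"=4, "adult"=5, "peace"=5, "lay"=3
Sum = 17, Count = 4
Average = 17/4 = 4.25
= avg=4.25, min=3, max=5


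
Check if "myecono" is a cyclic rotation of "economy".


Word: "economy", Candidate: "myecono"
Method: check if candidate is substring of word+word
"economyeconomy" contains "myecono"? Yes
Is rotation = Yes


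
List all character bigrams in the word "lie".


Word: "lie" (length 3)
Number of bigrams = 3 - 2 + 1 = 2
  Position 0: "li"
  Position 1: "ie"
Bigrams = "li", "ie"


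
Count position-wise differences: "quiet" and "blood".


Comparing character by character (same length = 5):
  Pos 0: 'q' vs 'b' !=
  Pos 1: 'u' vs 'l' !=
  Pos 2: 'i' vs 'o' !=
  Pos 3: 'e' vs 'o' !=
  Pos 4: 't' vs 'd' !=
Hamming distance = 5


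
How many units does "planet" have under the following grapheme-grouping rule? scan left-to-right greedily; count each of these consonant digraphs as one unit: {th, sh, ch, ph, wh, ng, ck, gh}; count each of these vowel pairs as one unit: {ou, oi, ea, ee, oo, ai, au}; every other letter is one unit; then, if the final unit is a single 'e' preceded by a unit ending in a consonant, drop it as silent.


Word: "planet" (6 letters)
Left-to-right scan:
  [1] 'p' (letter)
  [2] 'l' (letter)
  [3] 'a' (letter)
  [4] 'n' (letter)
  [5] 'e' (letter)
  [6] 't' (letter)
Units from scan: 6
Sound units = 6 units


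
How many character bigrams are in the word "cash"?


Word: "cash" (length 4)
Number of 2-grams = length - 2 + 1 = 4 - 2 + 1
= 3


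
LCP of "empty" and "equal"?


Word 1: "empty"
Word 2: "equal"
Comparing from start:
  Pos 0: 'e' == 'e'
  Pos 1: 'm' != 'q' (stop)
LCP = "e" (length 1)


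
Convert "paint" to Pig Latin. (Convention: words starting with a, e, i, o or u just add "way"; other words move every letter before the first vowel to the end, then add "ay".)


Word: "paint"
Starts with consonant(s) → move to end, add 'ay'
Consonant cluster: "p"
Pig Latin = "aintpay"


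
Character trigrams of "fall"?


Word: "fall" (length 4)
Number of trigrams = 4 - 3 + 1 = 2
  Position 0: "fal"
  Position 1: "all"
Trigrams = "fal", "all"


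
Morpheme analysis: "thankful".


Word: "thankful"
Morphemes: thank | -ful
Each morpheme carries meaning
= 2 morphemes


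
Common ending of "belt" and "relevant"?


Word 1: "belt"
Word 2: "relevant"
Comparing from end:
  Pos -1: 't' == 't'
  Pos -2: 'l' != 'n' (stop)
LCS = "t" (length 1)


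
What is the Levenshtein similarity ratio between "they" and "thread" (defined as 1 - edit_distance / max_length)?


Word 1: "they" (length 4)
Word 2: "thread" (length 6)
One optimal edit sequence:
  1. keep 't'
  2. keep 'h'
  3. insert 'r'  (+1)
  4. keep 'e'
  5. insert 'a'  (+1)
  6. substitute 'y' -> 'd'  (+1)
Edit distance = 3
Max length = max(4, 6) = 6
Similarity = 1 - 3/6
= 0.5000


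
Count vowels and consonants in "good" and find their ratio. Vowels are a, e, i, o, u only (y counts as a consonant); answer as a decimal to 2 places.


Word: "good"
Vowels (a,e,i,o,u): 2
Consonants: 2
Ratio = 2/2
= 1.00


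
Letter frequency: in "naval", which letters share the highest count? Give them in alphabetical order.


Word: "naval"
Letter counts:
  'a': 2
  'l': 1
  'n': 1
  'v': 1
Maximum count = 2
Most frequent = 'a' (2 times each)


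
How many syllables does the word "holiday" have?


Word: "holiday"
Syllable breakdown: hol / i / day
Counting: 3 parts
= 3 syllables


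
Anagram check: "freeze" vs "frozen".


Word 1: "freeze" → sorted: eeefrz
Word 2: "frozen" → sorted: efnorz
Same letters? eeefrz != efnorz
Anagram = No


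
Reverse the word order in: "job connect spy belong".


Original: "job connect spy belong"
Words (1..n): job | connect | spy | belong
Reversed (n..1): belong | spy | connect | job
Result = "belong spy connect job"


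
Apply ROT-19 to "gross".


Word: "gross"
Shift: 19
Each letter → (letter + shift) mod 26:
  'g' (6) + 19 = 25 → 'z'
  'r' (17) + 19 = 10 → 'k'
  'o' (14) + 19 = 7 → 'h'
  's' (18) + 19 = 11 → 'l'
  's' (18) + 19 = 11 → 'l'
Result = "zkhll"


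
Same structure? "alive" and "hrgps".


Pattern of "alive": [0, 1, 2, 3, 4]
Pattern of "hrgps": [0, 1, 2, 3, 4]
Patterns match
Same pattern = Yes


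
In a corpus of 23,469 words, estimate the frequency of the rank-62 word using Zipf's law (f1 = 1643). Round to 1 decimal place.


Zipf's law: f(r) = f(1) / r
f(1) = 1643
f(62) = 1643 / 62
= 26.5 occurrences


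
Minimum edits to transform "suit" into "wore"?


Word 1: "suit" (length 4)
Word 2: "wore" (length 4)
One optimal edit sequence (insert/delete/substitute each cost 1):
  1. substitute 's' -> 'w'  (+1)
  2. substitute 'u' -> 'o'  (+1)
  3. substitute 'i' -> 'r'  (+1)
  4. substitute 't' -> 'e'  (+1)
Total edit operations: 4
Edit distance = 4


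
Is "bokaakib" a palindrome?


Word: "bokaakib"
Reversed: "bikaakob"
Forward == Backward? bokaakib != bikaakob
Palindrome = No


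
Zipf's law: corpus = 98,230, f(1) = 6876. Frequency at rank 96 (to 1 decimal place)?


Zipf's law: f(r) = f(1) / r
f(1) = 6876
f(96) = 6876 / 96
= 71.6 occurrences


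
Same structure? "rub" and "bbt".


Pattern of "rub": [0, 1, 2]
Pattern of "bbt": [0, 0, 1]
Patterns do not match
Same pattern = No


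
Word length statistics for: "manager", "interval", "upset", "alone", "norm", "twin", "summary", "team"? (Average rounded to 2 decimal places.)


Lengths: "manager"=7, "interval"=8, "upset"=5, "alone"=5, "norm"=4, "twin"=4, "summary"=7, "team"=4
Sum = 44, Count = 8
Average = 44/8 = 5.50
= avg=5.50, min=4, max=8


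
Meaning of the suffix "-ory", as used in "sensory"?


Suffix: -ory
Example: sensory = sense + -ory, with a spelling change
Meaning = relating to / place for


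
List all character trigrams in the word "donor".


Word: "donor" (length 5)
Number of trigrams = 5 - 3 + 1 = 3
  Position 0: "don"
  Position 1: "ono"
  Position 2: "nor"
Trigrams = "don", "ono", "nor"


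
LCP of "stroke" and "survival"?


Word 1: "stroke"
Word 2: "survival"
Comparing from start:
  Pos 0: 's' == 's'
  Pos 1: 't' != 'u' (stop)
LCP = "s" (length 1)


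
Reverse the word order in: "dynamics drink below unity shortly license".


Original: "dynamics drink below unity shortly license"
Words (1..n): dynamics | drink | below | unity | shortly | license
Reversed (n..1): license | shortly | unity | below | drink | dynamics
Result = "license shortly unity below drink dynamics"


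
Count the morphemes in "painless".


Word: "painless"
Morphemes: pain | -less
Each morpheme carries meaning
= 2 morphemes


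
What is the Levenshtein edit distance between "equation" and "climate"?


Word 1: "equation" (length 8)
Word 2: "climate" (length 7)
One optimal edit sequence (insert/delete/substitute each cost 1):
  1. insert 'c'  (+1)
  2. substitute 'e' -> 'l'  (+1)
  3. substitute 'q' -> 'i'  (+1)
  4. substitute 'u' -> 'm'  (+1)
  5. keep 'a'
  6. keep 't'
  7. delete 'i'  (+1)
  8. delete 'o'  (+1)
  9. substitute 'n' -> 'e'  (+1)
Total edit operations: 7
Edit distance = 7


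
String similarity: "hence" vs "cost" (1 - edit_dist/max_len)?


Word 1: "hence" (length 5)
Word 2: "cost" (length 4)
One optimal edit sequence:
  1. delete 'h'  (+1)
  2. substitute 'e' -> 'c'  (+1)
  3. substitute 'n' -> 'o'  (+1)
  4. substitute 'c' -> 's'  (+1)
  5. substitute 'e' -> 't'  (+1)
Edit distance = 5
Max length = max(5, 4) = 5
Similarity = 1 - 5/5
= 0.0000


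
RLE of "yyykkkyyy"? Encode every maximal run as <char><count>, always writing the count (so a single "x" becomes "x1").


String: "yyykkkyyy"
Scanning for consecutive runs:
  'y' x 3
  'k' x 3
  'y' x 3
RLE = "y3k3y3"


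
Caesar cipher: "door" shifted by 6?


Word: "door"
Shift: 6
Each letter → (letter + shift) mod 26:
  'd' (3) + 6 = 9 → 'j'
  'o' (14) + 6 = 20 → 'u'
  'o' (14) + 6 = 20 → 'u'
  'r' (17) + 6 = 23 → 'x'
Result = "juux"


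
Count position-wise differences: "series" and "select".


Comparing character by character (same length = 6):
  Pos 0: 's' vs 's' =
  Pos 1: 'e' vs 'e' =
  Pos 2: 'r' vs 'l' !=
  Pos 3: 'i' vs 'e' !=
  Pos 4: 'e' vs 'c' !=
  Pos 5: 's' vs 't' !=
Hamming distance = 4


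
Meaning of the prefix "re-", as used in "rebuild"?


Prefix: re-
Example: rebuild = re- + build
Meaning = again


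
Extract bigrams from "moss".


Word: "moss" (length 4)
Number of bigrams = 4 - 2 + 1 = 3
  Position 0: "mo"
  Position 1: "os"
  Position 2: "ss"
Bigrams = "mo", "os", "ss"


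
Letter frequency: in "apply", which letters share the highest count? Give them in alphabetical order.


Word: "apply"
Letter counts:
  'a': 1
  'l': 1
  'p': 2
  'y': 1
Maximum count = 2
Most frequent = 'p' (2 times each)


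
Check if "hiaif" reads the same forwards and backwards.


Word: "hiaif"
Reversed: "fiaih"
Forward == Backward? hiaif != fiaih
Palindrome = No


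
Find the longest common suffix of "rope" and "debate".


Word 1: "rope"
Word 2: "debate"
Comparing from end:
  Pos -1: 'e' == 'e'
  Pos -2: 'p' != 't' (stop)
LCS = "e" (length 1)


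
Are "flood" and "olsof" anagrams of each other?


Word 1: "flood" → sorted: dfloo
Word 2: "olsof" → sorted: floos
Same letters? dfloo != floos
Anagram = No


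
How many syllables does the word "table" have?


Word: "table"
Syllable breakdown: ta · ble
Counting: 2 parts
= 2 syllables


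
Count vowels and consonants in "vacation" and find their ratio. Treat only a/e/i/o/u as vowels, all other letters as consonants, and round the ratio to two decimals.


Word: "vacation"
Vowels (a,e,i,o,u): 4
Consonants: 4
Ratio = 4/4
= 1.00


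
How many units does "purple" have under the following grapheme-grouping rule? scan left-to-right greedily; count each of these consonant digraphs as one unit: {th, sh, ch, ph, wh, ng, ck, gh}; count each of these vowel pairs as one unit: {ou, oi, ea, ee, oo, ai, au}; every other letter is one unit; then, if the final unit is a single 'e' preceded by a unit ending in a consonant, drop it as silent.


Word: "purple" (6 letters)
Left-to-right scan:
  (1) 'p' (letter)
  (2) 'u' (letter)
  (3) 'r' (letter)
  (4) 'p' (letter)
  (5) 'l' (letter)
  (6) 'e' (letter)
Units from scan: 6
Final unit is 'e' after a consonant -> drop as silent (-1)
Sound units = 5 units


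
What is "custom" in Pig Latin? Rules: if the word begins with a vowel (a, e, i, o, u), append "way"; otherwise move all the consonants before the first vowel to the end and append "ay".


Word: "custom"
Starts with consonant(s) → move to end, add 'ay'
Consonant cluster: "c"
Pig Latin = "ustomcay"


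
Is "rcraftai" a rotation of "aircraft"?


Word: "aircraft", Candidate: "rcraftai"
Method: check if candidate is substring of word+word
"aircraftaircraft" contains "rcraftai"? Yes
Is rotation = Yes


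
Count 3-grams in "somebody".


Word: "somebody" (length 8)
Number of 3-grams = length - 3 + 1 = 8 - 3 + 1
= 6


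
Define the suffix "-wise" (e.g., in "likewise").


Suffix: -wise
Example: likewise = like + -wise
Meaning = in the manner of


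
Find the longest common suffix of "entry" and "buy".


Word 1: "entry"
Word 2: "buy"
Comparing from end:
  Pos -1: 'y' == 'y'
  Pos -2: 'r' != 'u' (stop)
LCS = "y" (length 1)


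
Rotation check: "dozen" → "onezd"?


Word: "dozen", Candidate: "onezd"
Method: check if candidate is substring of word+word
"dozendozen" contains "onezd"? No
Is rotation = No


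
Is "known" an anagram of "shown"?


Word 1: "shown" → sorted: hnosw
Word 2: "known" → sorted: knnow
Same letters? hnosw != knnow
Anagram = No


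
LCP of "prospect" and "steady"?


Word 1: "prospect"
Word 2: "steady"
Comparing from start:
  Pos 0: 'p' != 's' (stop)
LCP = "" (length 0)
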